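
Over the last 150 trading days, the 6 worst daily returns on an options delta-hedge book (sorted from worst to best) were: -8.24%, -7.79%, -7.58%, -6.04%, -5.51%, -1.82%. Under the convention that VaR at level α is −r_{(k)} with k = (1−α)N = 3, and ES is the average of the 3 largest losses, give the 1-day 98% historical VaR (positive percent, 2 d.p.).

k = 3; the 3rd lowest return is -7.58%, so VaR = 7.58%.

7.58%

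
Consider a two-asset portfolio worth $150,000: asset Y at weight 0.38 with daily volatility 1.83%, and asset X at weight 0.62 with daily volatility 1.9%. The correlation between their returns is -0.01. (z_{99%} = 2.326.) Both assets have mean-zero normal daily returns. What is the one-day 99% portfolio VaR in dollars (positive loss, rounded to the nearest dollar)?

$4,752

σ_p² = 0.38²·1.83² + 0.62²·1.9² + 2·-0.01·0.38·0.62·1.83·1.9 = 1.8549 (%²).
σ_p = √1.8549 = 1.362%.
VaR = 2.326 × 1.362% = 3.168%; on $150,000 that is $4,752.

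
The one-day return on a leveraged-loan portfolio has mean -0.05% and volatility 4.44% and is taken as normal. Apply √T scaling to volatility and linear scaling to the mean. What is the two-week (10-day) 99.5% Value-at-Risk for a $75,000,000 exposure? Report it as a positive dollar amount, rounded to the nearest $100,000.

At 99.5%, z = 2.576.
σ_{10d} = 4.44% × √10 = 14.041%; μ_{10d} = 10 × -0.05% = -0.500%.
VaR = −(-0.500%) + 2.576 × 14.041% = 36.670%.
On $75,000,000: 0.36670 × $75,000,000 = $27,502,500.

$27,500,000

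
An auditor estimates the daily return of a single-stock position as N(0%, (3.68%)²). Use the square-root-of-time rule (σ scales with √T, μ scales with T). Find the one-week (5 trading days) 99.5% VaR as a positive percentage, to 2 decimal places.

At 99.5%, z = 2.576.
σ_{5d} = 3.68% × √5 = 8.229%.
VaR = 2.576 × 8.229% = 21.198%.

21.20%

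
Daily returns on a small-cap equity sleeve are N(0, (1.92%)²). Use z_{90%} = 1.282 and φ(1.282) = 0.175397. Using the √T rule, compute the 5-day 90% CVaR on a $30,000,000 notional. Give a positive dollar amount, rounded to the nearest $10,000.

$2,260,000

σ_{5d} = 1.92% × √5 = 4.293%.
ES multiplier = φ(z)/(1−α) = 0.175397/0.1 = 1.754.
ES = 4.293% × 1.754 = 7.530%; on $30,000,000: $2,259,000.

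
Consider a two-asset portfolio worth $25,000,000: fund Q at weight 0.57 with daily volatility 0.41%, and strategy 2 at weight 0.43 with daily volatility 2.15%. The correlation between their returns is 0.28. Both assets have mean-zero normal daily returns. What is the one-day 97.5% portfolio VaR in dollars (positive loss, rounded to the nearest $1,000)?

σ_p² = 0.57²·0.41² + 0.43²·2.15² + 2·0.28·0.57·0.43·0.41·2.15 = 1.0303 (%²).
σ_p = √1.0303 = 1.015%.
At 97.5%, z = 1.960.
VaR = 1.960 × 1.015% = 1.989%; on $25,000,000 that is $497,250.

$497,000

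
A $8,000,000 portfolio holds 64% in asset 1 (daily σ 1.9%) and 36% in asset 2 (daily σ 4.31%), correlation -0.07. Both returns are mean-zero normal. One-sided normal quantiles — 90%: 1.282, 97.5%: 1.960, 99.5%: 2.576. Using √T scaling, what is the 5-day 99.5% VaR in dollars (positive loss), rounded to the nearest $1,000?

$877,000

σ_p = √(0.64²·1.9² + 0.36²·4.31² + 2·-0.07·0.64·0.36·1.9·4.31) = 1.903%.
σ_{5d} = 1.903% × √5 = 4.255%.
VaR = 2.576 × 4.255% = 10.961%; on $8,000,000 that is $876,880.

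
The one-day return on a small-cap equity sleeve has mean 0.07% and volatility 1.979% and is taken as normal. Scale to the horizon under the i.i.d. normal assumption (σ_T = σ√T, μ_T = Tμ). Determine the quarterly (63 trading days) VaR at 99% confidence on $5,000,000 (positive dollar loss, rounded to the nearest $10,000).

At 99%, z = 2.326.
σ_{63d} = 1.979% × √63 = 15.708%; μ_{63d} = 63 × 0.07% = 4.410%.
VaR = −(4.410%) + 2.326 × 15.708% = 32.127%.
On $5,000,000: 0.32127 × $5,000,000 = $1,606,350.

$1,610,000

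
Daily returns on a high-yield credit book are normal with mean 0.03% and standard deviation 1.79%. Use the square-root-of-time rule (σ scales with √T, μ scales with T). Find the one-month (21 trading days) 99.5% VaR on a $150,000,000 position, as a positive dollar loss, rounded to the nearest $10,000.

At 99.5%, z = 2.576.
σ_{21d} = 1.79% × √21 = 8.203%; μ_{21d} = 21 × 0.03% = 0.630%.
VaR = −(0.630%) + 2.576 × 8.203% = 20.501%.
On $150,000,000: 0.20501 × $150,000,000 = $30,751,500.

$30,750,000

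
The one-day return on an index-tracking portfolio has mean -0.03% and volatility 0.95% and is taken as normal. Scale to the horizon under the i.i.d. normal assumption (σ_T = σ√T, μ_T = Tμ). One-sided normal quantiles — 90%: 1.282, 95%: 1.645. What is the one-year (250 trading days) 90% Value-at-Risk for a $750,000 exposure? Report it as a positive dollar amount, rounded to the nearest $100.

$200,700

σ_{250d} = 0.95% × √250 = 15.021%; μ_{250d} = 250 × -0.03% = -7.500%.
VaR = −(-7.500%) + 1.282 × 15.021% = 26.757%.
On $750,000: 0.26757 × $750,000 = $200,678.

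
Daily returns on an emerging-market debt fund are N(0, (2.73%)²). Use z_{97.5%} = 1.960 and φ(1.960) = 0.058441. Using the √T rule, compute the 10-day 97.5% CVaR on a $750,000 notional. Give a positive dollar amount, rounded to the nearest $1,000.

σ_{10d} = 2.73% × √10 = 8.633%.
ES multiplier = φ(z)/(1−α) = 0.058441/0.025 = 2.338.
ES = 8.633% × 2.338 = 20.184%; on $750,000: $151,380.

$151,000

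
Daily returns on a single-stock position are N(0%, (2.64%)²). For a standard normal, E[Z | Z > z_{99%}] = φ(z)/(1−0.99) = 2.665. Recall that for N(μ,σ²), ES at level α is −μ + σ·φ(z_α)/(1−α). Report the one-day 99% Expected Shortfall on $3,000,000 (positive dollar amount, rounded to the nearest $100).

$211,100

ES = 2.64% × 2.665 = 7.036%.
On $3,000,000: 0.07036 × $3,000,000 = $211,080.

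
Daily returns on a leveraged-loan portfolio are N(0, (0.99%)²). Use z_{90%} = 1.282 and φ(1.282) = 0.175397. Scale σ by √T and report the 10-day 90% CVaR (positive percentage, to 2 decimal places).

5.49%

σ_{10d} = 0.99% × √10 = 3.131%.
ES multiplier = φ(z)/(1−α) = 0.175397/0.1 = 1.754.
ES = 3.131% × 1.754 = 5.492%.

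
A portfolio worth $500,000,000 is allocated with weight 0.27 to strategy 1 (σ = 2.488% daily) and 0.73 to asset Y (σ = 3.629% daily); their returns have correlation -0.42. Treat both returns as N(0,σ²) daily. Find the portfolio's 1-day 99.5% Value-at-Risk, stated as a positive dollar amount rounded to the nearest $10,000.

σ_p² = 0.27²·2.488² + 0.73²·3.629² + 2·-0.42·0.27·0.73·2.488·3.629 = 5.9745 (%²).
σ_p = √5.9745 = 2.444%.
At 99.5%, z = 2.576.
VaR = 2.576 × 2.444% = 6.296%; on $500,000,000 that is $31,480,000.

$31,480,000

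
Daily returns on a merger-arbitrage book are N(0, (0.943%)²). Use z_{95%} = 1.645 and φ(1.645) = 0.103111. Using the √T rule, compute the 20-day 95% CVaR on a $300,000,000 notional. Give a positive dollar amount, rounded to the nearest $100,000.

σ_{20d} = 0.943% × √20 = 4.217%.
ES multiplier = φ(z)/(1−α) = 0.103111/0.05 = 2.062.
ES = 4.217% × 2.062 = 8.695%; on $300,000,000: $26,085,000.

$26,100,000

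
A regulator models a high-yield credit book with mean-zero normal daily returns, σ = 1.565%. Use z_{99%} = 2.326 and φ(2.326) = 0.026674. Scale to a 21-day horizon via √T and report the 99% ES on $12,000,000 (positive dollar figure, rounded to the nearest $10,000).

σ_{21d} = 1.565% × √21 = 7.172%.
ES multiplier = φ(z)/(1−α) = 0.026674/0.01 = 2.667.
ES = 7.172% × 2.667 = 19.128%; on $12,000,000: $2,295,360.

$2,300,000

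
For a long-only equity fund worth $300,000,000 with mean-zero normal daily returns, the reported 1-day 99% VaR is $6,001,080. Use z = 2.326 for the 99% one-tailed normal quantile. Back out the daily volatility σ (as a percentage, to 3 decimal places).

0.860%

VaR as a fraction: $6,001,080 / $300,000,000 = 2.000%.
σ = VaR / z = 2.000% / 2.326 = 0.860%.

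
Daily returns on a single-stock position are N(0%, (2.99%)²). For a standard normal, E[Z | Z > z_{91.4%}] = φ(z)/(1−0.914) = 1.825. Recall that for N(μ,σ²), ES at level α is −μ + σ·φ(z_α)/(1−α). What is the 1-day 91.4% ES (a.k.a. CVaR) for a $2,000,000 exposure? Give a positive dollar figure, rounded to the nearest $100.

ES = 2.99% × 1.825 = 5.457%.
On $2,000,000: 0.05457 × $2,000,000 = $109,140.

$109,100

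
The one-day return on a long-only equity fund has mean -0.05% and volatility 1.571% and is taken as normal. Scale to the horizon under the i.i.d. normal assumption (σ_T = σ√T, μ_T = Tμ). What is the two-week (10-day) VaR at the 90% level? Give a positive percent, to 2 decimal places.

6.87%

At 90%, z = 1.282.
σ_{10d} = 1.571% × √10 = 4.968%; μ_{10d} = 10 × -0.05% = -0.500%.
VaR = −(-0.500%) + 1.282 × 4.968% = 6.869%.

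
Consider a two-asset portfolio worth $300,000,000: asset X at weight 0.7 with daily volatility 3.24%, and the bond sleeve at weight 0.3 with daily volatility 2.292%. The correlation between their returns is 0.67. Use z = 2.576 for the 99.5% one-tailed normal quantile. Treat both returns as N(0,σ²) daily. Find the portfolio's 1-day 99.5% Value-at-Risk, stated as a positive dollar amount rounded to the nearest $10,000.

$21,450,000

σ_p² = 0.7²·3.24² + 0.3²·2.292² + 2·0.67·0.7·0.3·3.24·2.292 = 7.7063 (%²).
σ_p = √7.7063 = 2.776%.
VaR = 2.576 × 2.776% = 7.151%; on $300,000,000 that is $21,453,000.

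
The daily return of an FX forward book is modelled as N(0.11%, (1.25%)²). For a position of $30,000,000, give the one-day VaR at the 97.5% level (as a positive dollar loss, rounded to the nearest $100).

$702,000

At 97.5% one-sided, z = 1.960.
VaR = −μ + z·σ = −(0.11%) + 1.960 × 1.25% = 2.340%.
On $30,000,000: 0.02340 × $30,000,000 = $702,000.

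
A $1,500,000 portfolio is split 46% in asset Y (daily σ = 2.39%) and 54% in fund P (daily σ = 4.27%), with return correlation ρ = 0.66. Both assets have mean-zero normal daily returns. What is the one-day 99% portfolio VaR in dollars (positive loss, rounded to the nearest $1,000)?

$110,000

σ_p² = 0.46²·2.39² + 0.54²·4.27² + 2·0.66·0.46·0.54·2.39·4.27 = 9.8716 (%²).
σ_p = √9.8716 = 3.142%.
At 99%, z = 2.326.
VaR = 2.326 × 3.142% = 7.308%; on $1,500,000 that is $109,620.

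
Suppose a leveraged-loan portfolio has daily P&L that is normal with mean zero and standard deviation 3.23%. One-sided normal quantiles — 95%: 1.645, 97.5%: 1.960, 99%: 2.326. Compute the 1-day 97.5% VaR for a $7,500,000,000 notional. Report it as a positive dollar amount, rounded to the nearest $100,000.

$474,800,000

VaR = z·σ = 1.960 × 3.23% = 6.331%.
On $7,500,000,000: 0.06331 × $7,500,000,000 = $474,825,000.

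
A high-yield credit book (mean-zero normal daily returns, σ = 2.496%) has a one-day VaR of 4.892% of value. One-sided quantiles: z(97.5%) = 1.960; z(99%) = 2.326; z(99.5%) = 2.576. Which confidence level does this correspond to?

97.5%

Implied z = VaR/σ = 4.892 / 2.496 = 1.960.
This matches z(97.5%) = 1.960.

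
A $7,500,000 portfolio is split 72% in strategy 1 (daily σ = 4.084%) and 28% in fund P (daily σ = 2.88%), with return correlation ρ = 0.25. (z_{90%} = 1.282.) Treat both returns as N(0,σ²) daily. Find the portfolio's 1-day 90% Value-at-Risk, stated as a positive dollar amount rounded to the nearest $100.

σ_p² = 0.72²·4.084² + 0.28²·2.88² + 2·0.25·0.72·0.28·4.084·2.88 = 10.4823 (%²).
σ_p = √10.4823 = 3.238%.
VaR = 1.282 × 3.238% = 4.151%; on $7,500,000 that is $311,325.

$311,300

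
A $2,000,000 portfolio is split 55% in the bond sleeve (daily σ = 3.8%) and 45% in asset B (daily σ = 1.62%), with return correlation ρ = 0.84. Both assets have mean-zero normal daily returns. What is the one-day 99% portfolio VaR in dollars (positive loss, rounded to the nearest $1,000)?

σ_p² = 0.55²·3.8² + 0.45²·1.62² + 2·0.84·0.55·0.45·3.8·1.62 = 7.4592 (%²).
σ_p = √7.4592 = 2.731%.
At 99%, z = 2.326.
VaR = 2.326 × 2.731% = 6.352%; on $2,000,000 that is $127,040.

$127,000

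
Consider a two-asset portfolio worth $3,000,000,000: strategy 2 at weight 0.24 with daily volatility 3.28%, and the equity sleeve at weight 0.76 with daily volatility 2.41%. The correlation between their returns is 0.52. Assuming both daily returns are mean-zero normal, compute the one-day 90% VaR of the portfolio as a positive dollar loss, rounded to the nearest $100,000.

$90,000,000

σ_p² = 0.24²·3.28² + 0.76²·2.41² + 2·0.52·0.24·0.76·3.28·2.41 = 5.4740 (%²).
σ_p = √5.4740 = 2.340%.
At 90%, z = 1.282.
VaR = 1.282 × 2.340% = 3.000%; on $3,000,000,000 that is $90,000,000.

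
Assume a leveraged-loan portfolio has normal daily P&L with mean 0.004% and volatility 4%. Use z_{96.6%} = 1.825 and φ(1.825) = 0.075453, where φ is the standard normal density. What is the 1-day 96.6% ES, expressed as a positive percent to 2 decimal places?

Tail multiplier: φ(z)/(1−α) = 0.075453 / 0.034 = 2.219.
ES = −(0.004%) + 4% × 2.219 = 8.872%.

8.87%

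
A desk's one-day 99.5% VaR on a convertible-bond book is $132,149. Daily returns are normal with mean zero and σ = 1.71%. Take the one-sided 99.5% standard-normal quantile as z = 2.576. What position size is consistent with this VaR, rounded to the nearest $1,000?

VaR as a fraction of value: z·σ = 2.576 × 1.71% = 4.40496%.
Position = $132,149 / 0.0440496 = $3,000,005.

$3,000,000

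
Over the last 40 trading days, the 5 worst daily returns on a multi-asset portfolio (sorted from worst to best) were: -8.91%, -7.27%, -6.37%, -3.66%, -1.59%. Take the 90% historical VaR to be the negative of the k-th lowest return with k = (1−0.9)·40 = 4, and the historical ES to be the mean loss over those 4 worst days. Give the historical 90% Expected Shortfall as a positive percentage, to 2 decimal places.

The 4 worst returns sum to -26.21%.
ES = −(-26.21%) / 4 = 6.5525% ≈ 6.55%.

6.55%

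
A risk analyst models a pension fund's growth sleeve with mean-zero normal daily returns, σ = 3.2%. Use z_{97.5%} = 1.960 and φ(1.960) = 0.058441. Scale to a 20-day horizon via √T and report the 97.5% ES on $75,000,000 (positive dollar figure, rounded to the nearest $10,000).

$25,090,000

σ_{20d} = 3.2% × √20 = 14.311%.
ES multiplier = φ(z)/(1−α) = 0.058441/0.025 = 2.338.
ES = 14.311% × 2.338 = 33.459%; on $75,000,000: $25,094,250.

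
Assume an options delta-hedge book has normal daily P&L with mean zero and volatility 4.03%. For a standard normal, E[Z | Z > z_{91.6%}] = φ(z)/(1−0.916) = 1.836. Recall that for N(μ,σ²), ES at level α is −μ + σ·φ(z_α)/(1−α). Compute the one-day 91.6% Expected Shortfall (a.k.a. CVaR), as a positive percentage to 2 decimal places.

7.40%

ES = 4.03% × 1.836 = 7.399%.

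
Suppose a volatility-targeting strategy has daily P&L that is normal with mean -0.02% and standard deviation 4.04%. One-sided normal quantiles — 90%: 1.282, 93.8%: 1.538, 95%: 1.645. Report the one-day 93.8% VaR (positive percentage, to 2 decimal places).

VaR = −μ + z·σ = −(-0.02%) + 1.538 × 4.04% = 6.234%.

6.23%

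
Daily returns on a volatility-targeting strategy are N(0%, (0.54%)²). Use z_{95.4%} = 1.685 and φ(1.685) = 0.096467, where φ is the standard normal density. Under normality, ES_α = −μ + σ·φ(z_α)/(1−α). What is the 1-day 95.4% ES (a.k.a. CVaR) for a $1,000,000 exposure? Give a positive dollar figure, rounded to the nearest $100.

$11,300

Tail multiplier: φ(z)/(1−α) = 0.096467 / 0.046 = 2.097.
ES = 0.54% × 2.097 = 1.132%.
On $1,000,000: 0.01132 × $1,000,000 = $11,320.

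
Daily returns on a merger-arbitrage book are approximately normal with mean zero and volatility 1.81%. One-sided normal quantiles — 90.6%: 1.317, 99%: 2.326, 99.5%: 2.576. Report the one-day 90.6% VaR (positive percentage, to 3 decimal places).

2.384%

VaR = z·σ = 1.317 × 1.81% = 2.384%.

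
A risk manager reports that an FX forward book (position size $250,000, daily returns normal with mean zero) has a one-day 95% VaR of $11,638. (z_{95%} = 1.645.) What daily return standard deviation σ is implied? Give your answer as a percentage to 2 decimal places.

2.83%

VaR as a fraction: $11,638 / $250,000 = 4.655%.
σ = VaR / z = 4.655% / 1.645 = 2.830%.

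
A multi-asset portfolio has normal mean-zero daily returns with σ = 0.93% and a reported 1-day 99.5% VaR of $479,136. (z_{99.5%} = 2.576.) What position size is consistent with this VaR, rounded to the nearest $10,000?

VaR as a fraction of value: z·σ = 2.576 × 0.93% = 2.39568%.
Position = $479,136 / 0.0239568 = $20,000,000.

$20,000,000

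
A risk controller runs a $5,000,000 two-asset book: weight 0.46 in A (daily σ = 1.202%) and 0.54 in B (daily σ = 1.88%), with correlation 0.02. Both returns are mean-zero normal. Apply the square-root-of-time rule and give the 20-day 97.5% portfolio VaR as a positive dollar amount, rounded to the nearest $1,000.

σ_p = √(0.46²·1.202² + 0.54²·1.88² + 2·0.02·0.46·0.54·1.202·1.88) = 1.166%.
σ_{20d} = 1.166% × √20 = 5.215%.
z(97.5%) = 1.960.
VaR = 1.960 × 5.215% = 10.221%; on $5,000,000 that is $511,050.

$511,000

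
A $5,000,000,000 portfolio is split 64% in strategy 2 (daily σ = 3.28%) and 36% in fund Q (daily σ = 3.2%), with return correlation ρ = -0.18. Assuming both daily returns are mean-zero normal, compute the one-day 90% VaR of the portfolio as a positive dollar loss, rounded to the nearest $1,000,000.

$141,000,000

σ_p² = 0.64²·3.28² + 0.36²·3.2² + 2·-0.18·0.64·0.36·3.28·3.2 = 4.8632 (%²).
σ_p = √4.8632 = 2.205%.
At 90%, z = 1.282.
VaR = 1.282 × 2.205% = 2.827%; on $5,000,000,000 that is $141,350,000.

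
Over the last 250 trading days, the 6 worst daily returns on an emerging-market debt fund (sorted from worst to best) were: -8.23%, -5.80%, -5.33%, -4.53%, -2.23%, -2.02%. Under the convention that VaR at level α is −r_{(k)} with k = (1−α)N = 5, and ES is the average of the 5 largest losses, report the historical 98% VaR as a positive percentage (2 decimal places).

2.23%

k = 5; the 5th lowest return is -2.23%, so VaR = 2.23%.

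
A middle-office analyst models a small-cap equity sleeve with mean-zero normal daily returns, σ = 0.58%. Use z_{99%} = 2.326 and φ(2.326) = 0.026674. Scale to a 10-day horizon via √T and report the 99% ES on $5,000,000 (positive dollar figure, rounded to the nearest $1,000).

σ_{10d} = 0.58% × √10 = 1.834%.
ES multiplier = φ(z)/(1−α) = 0.026674/0.01 = 2.667.
ES = 1.834% × 2.667 = 4.891%; on $5,000,000: $244,550.

$245,000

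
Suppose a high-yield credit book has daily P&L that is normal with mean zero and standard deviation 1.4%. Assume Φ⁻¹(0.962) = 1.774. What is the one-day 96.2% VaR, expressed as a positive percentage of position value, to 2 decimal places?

2.48%

VaR = z·σ = 1.774 × 1.4% = 2.484%.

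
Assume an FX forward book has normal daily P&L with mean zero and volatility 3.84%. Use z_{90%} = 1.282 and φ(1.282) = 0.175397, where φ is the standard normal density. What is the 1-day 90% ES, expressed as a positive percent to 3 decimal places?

Tail multiplier: φ(z)/(1−α) = 0.175397 / 0.1 = 1.754.
ES = 3.84% × 1.754 = 6.735%.

6.735%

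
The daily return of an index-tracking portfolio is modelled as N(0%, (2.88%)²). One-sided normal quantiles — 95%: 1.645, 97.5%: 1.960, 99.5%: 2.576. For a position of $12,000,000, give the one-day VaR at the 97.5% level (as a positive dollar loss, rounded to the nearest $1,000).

$677,000

VaR = z·σ = 1.960 × 2.88% = 5.645%.
On $12,000,000: 0.05645 × $12,000,000 = $677,400.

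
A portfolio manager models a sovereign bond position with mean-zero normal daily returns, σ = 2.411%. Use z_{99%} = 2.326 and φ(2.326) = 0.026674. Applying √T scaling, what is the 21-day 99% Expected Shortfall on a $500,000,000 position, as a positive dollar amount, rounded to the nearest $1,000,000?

$147,000,000

σ_{21d} = 2.411% × √21 = 11.049%.
ES multiplier = φ(z)/(1−α) = 0.026674/0.01 = 2.667.
ES = 11.049% × 2.667 = 29.468%; on $500,000,000: $147,340,000.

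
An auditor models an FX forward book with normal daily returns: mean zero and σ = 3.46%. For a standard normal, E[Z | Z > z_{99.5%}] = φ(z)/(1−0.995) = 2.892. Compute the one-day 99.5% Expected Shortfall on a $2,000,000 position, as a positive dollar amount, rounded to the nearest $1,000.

ES = 3.46% × 2.892 = 10.006%.
On $2,000,000: 0.10006 × $2,000,000 = $200,120.

$200,000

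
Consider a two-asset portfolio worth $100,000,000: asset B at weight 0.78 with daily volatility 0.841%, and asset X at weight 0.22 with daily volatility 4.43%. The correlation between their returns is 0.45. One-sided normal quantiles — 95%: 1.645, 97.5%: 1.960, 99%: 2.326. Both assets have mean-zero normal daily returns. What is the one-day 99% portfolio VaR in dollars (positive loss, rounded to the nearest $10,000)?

$3,250,000

σ_p² = 0.78²·0.841² + 0.22²·4.43² + 2·0.45·0.78·0.22·0.841·4.43 = 1.9555 (%²).
σ_p = √1.9555 = 1.398%.
VaR = 2.326 × 1.398% = 3.252%; on $100,000,000 that is $3,252,000.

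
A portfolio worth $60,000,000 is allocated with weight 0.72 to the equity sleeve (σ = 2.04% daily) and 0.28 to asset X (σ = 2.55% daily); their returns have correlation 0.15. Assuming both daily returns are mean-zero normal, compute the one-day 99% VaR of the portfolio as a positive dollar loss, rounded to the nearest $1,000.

σ_p² = 0.72²·2.04² + 0.28²·2.55² + 2·0.15·0.72·0.28·2.04·2.55 = 2.9818 (%²).
σ_p = √2.9818 = 1.727%.
At 99%, z = 2.326.
VaR = 2.326 × 1.727% = 4.017%; on $60,000,000 that is $2,410,200.

$2,410,000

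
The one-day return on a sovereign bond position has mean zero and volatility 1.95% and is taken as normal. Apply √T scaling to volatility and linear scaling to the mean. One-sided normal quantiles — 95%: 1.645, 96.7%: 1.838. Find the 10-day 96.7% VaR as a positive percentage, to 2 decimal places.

σ_{10d} = 1.95% × √10 = 6.166%.
VaR = 1.838 × 6.166% = 11.333%.

11.33%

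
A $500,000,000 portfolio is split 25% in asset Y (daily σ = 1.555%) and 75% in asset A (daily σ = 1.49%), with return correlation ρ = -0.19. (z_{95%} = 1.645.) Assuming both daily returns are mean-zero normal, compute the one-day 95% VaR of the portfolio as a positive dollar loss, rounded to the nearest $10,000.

σ_p² = 0.25²·1.555² + 0.75²·1.49² + 2·-0.19·0.25·0.75·1.555·1.49 = 1.2349 (%²).
σ_p = √1.2349 = 1.111%.
VaR = 1.645 × 1.111% = 1.828%; on $500,000,000 that is $9,140,000.

$9,140,000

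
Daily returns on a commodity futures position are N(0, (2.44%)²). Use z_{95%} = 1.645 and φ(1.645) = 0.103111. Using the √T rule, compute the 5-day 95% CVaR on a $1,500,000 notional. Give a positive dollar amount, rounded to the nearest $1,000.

σ_{5d} = 2.44% × √5 = 5.456%.
ES multiplier = φ(z)/(1−α) = 0.103111/0.05 = 2.062.
ES = 5.456% × 2.062 = 11.250%; on $1,500,000: $168,750.

$169,000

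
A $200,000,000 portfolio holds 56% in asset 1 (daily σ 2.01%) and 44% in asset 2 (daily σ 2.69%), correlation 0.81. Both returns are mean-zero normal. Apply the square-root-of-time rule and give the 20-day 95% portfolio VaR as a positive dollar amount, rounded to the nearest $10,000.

$32,320,000

σ_p = √(0.56²·2.01² + 0.44²·2.69² + 2·0.81·0.56·0.44·2.01·2.69) = 2.197%.
σ_{20d} = 2.197% × √20 = 9.825%.
z(95%) = 1.645.
VaR = 1.645 × 9.825% = 16.162%; on $200,000,000 that is $32,324,000.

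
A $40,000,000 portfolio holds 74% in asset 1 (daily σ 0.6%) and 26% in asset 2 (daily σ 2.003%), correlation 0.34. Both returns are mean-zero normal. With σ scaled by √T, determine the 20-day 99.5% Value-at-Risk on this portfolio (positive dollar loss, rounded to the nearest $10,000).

σ_p = √(0.74²·0.6² + 0.26²·2.003² + 2·0.34·0.74·0.26·0.6·2.003) = 0.791%.
σ_{20d} = 0.791% × √20 = 3.537%.
z(99.5%) = 2.576.
VaR = 2.576 × 3.537% = 9.111%; on $40,000,000 that is $3,644,400.

$3,640,000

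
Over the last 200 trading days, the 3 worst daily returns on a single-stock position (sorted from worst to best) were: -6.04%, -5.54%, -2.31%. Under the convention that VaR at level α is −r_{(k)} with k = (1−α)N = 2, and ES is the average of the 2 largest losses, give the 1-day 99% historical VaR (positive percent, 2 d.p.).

k = 2; the 2nd lowest return is -5.54%, so VaR = 5.54%.

5.54%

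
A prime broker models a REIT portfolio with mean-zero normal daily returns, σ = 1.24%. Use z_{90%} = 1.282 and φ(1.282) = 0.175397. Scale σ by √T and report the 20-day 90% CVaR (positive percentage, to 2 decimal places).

9.73%

σ_{20d} = 1.24% × √20 = 5.545%.
ES multiplier = φ(z)/(1−α) = 0.175397/0.1 = 1.754.
ES = 5.545% × 1.754 = 9.726%.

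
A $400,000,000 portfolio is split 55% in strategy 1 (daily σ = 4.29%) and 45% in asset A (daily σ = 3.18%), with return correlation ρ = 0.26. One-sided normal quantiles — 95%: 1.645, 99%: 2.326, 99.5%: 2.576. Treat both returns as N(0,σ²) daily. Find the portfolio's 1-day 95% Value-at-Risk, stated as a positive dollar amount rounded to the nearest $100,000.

$20,100,000

σ_p² = 0.55²·4.29² + 0.45²·3.18² + 2·0.26·0.55·0.45·4.29·3.18 = 9.3708 (%²).
σ_p = √9.3708 = 3.061%.
VaR = 1.645 × 3.061% = 5.035%; on $400,000,000 that is $20,140,000.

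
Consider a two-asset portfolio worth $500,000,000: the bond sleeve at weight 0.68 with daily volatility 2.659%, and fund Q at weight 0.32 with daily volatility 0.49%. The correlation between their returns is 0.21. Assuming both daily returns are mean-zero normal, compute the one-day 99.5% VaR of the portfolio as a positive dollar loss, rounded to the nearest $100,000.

$23,800,000

σ_p² = 0.68²·2.659² + 0.32²·0.49² + 2·0.21·0.68·0.32·2.659·0.49 = 3.4130 (%²).
σ_p = √3.4130 = 1.847%.
At 99.5%, z = 2.576.
VaR = 2.576 × 1.847% = 4.758%; on $500,000,000 that is $23,790,000.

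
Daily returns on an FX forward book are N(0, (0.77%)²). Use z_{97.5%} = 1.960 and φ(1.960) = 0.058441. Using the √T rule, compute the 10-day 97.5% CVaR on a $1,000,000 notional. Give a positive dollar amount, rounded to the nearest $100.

σ_{10d} = 0.77% × √10 = 2.435%.
ES multiplier = φ(z)/(1−α) = 0.058441/0.025 = 2.338.
ES = 2.435% × 2.338 = 5.693%; on $1,000,000: $56,930.

$56,900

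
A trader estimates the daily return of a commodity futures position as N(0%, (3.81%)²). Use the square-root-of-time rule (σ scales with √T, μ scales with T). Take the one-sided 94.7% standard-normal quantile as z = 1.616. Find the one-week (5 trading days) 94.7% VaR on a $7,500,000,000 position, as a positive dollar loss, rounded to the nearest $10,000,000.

$1,030,000,000

σ_{5d} = 3.81% × √5 = 8.519%.
VaR = 1.616 × 8.519% = 13.767%.
On $7,500,000,000: 0.13767 × $7,500,000,000 = $1,032,525,000.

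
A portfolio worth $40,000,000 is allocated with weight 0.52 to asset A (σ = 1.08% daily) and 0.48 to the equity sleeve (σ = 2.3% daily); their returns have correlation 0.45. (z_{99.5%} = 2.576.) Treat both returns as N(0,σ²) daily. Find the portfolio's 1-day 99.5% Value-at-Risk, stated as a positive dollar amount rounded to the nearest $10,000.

$1,490,000

σ_p² = 0.52²·1.08² + 0.48²·2.3² + 2·0.45·0.52·0.48·1.08·2.3 = 2.0922 (%²).
σ_p = √2.0922 = 1.446%.
VaR = 2.576 × 1.446% = 3.725%; on $40,000,000 that is $1,490,000.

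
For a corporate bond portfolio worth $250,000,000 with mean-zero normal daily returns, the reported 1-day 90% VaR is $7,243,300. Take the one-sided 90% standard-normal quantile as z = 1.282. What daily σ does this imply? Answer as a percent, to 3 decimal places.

VaR as a fraction: $7,243,300 / $250,000,000 = 2.897%.
σ = VaR / z = 2.897% / 1.282 = 2.260%.

2.260%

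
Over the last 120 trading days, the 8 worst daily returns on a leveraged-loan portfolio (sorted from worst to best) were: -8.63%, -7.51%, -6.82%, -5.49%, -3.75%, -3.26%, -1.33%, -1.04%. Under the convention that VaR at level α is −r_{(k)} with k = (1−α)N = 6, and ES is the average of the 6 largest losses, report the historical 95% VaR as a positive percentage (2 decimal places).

k = 6; the 6th lowest return is -3.26%, so VaR = 3.26%.

3.26%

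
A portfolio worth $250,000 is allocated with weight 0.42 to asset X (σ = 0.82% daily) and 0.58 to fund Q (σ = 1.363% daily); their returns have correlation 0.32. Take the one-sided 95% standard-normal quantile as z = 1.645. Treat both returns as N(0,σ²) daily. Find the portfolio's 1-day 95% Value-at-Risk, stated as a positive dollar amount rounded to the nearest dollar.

σ_p² = 0.42²·0.82² + 0.58²·1.363² + 2·0.32·0.42·0.58·0.82·1.363 = 0.9178 (%²).
σ_p = √0.9178 = 0.958%.
VaR = 1.645 × 0.958% = 1.576%; on $250,000 that is $3,940.

$3,940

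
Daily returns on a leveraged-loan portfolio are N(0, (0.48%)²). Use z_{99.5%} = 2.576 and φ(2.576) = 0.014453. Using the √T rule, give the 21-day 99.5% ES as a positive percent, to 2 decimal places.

6.36%

σ_{21d} = 0.48% × √21 = 2.200%.
ES multiplier = φ(z)/(1−α) = 0.014453/0.005 = 2.891.
ES = 2.200% × 2.891 = 6.360%.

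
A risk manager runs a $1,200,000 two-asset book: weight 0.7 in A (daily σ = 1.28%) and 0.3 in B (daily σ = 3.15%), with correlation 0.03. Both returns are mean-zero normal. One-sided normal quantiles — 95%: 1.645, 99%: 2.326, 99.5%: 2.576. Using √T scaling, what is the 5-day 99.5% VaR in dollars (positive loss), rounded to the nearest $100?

σ_p = √(0.7²·1.28² + 0.3²·3.15² + 2·0.03·0.7·0.3·1.28·3.15) = 1.322%.
σ_{5d} = 1.322% × √5 = 2.956%.
VaR = 2.576 × 2.956% = 7.615%; on $1,200,000 that is $91,380.

$91,400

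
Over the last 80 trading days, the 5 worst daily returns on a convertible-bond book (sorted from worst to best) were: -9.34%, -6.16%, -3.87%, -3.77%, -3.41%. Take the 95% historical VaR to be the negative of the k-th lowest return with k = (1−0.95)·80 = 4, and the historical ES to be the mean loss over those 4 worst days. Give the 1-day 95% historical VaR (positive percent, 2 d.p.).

3.77%

k = 4; the 4th lowest return is -3.77%, so VaR = 3.77%.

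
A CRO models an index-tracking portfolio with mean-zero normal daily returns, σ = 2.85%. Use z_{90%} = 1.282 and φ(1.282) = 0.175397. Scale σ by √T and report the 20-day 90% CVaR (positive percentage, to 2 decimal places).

σ_{20d} = 2.85% × √20 = 12.746%.
ES multiplier = φ(z)/(1−α) = 0.175397/0.1 = 1.754.
ES = 12.746% × 1.754 = 22.356%.

22.36%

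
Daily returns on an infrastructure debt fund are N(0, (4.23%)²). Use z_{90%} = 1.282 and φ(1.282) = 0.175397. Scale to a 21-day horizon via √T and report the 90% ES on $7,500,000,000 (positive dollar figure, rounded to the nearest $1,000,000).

$2,550,000,000

σ_{21d} = 4.23% × √21 = 19.384%.
ES multiplier = φ(z)/(1−α) = 0.175397/0.1 = 1.754.
ES = 19.384% × 1.754 = 34.000%; on $7,500,000,000: $2,550,000,000.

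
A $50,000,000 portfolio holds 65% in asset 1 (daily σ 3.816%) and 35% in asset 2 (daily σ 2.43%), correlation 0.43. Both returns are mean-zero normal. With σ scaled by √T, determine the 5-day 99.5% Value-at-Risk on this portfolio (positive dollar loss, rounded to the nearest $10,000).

σ_p = √(0.65²·3.816² + 0.35²·2.43² + 2·0.43·0.65·0.35·3.816·2.43) = 2.948%.
σ_{5d} = 2.948% × √5 = 6.592%.
z(99.5%) = 2.576.
VaR = 2.576 × 6.592% = 16.981%; on $50,000,000 that is $8,490,500.

$8,490,000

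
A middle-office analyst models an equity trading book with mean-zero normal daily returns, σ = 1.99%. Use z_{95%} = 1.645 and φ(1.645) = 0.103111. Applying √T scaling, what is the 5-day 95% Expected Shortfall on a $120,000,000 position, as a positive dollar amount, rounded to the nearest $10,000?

$11,010,000

σ_{5d} = 1.99% × √5 = 4.450%.
ES multiplier = φ(z)/(1−α) = 0.103111/0.05 = 2.062.
ES = 4.450% × 2.062 = 9.176%; on $120,000,000: $11,011,200.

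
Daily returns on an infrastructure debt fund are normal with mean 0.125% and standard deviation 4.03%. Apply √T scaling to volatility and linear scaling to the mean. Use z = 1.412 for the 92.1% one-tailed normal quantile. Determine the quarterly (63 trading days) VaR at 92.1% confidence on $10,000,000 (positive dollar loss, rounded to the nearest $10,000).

σ_{63d} = 4.03% × √63 = 31.987%; μ_{63d} = 63 × 0.125% = 7.875%.
VaR = −(7.875%) + 1.412 × 31.987% = 37.291%.
On $10,000,000: 0.37291 × $10,000,000 = $3,729,100.

$3,730,000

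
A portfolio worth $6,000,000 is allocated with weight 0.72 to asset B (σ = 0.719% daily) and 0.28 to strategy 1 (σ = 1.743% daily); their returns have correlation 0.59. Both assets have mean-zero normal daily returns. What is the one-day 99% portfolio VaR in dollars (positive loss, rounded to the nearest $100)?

$125,200

σ_p² = 0.72²·0.719² + 0.28²·1.743² + 2·0.59·0.72·0.28·0.719·1.743 = 0.8043 (%²).
σ_p = √0.8043 = 0.897%.
At 99%, z = 2.326.
VaR = 2.326 × 0.897% = 2.086%; on $6,000,000 that is $125,160.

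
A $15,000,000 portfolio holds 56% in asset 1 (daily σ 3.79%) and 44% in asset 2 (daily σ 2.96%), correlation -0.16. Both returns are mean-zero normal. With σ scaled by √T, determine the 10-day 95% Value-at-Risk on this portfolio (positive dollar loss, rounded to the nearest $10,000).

σ_p = √(0.56²·3.79² + 0.44²·2.96² + 2·-0.16·0.56·0.44·3.79·2.96) = 2.306%.
σ_{10d} = 2.306% × √10 = 7.292%.
z(95%) = 1.645.
VaR = 1.645 × 7.292% = 11.995%; on $15,000,000 that is $1,799,250.

$1,800,000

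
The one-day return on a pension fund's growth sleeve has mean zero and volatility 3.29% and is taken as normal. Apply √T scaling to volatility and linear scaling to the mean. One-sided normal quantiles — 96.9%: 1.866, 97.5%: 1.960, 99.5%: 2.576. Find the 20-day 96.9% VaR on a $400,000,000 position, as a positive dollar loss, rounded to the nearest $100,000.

σ_{20d} = 3.29% × √20 = 14.713%.
VaR = 1.866 × 14.713% = 27.454%.
On $400,000,000: 0.27454 × $400,000,000 = $109,816,000.

$109,800,000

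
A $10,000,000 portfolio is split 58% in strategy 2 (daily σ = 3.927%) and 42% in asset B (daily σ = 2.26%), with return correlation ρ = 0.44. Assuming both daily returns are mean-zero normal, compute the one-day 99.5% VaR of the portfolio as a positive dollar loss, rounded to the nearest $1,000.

$728,000

σ_p² = 0.58²·3.927² + 0.42²·2.26² + 2·0.44·0.58·0.42·3.927·2.26 = 7.9912 (%²).
σ_p = √7.9912 = 2.827%.
At 99.5%, z = 2.576.
VaR = 2.576 × 2.827% = 7.282%; on $10,000,000 that is $728,200.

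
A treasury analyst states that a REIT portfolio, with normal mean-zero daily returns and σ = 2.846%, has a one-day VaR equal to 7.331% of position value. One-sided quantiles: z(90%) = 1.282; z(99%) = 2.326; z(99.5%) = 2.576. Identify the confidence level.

Implied z = VaR/σ = 7.331 / 2.846 = 2.576.
This matches z(99.5%) = 2.576.

99.5%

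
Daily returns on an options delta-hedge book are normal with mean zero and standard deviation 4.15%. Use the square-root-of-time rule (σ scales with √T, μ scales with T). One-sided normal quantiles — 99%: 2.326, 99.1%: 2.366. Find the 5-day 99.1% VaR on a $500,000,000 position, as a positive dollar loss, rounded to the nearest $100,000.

$109,800,000

σ_{5d} = 4.15% × √5 = 9.280%.
VaR = 2.366 × 9.280% = 21.956%.
On $500,000,000: 0.21956 × $500,000,000 = $109,780,000.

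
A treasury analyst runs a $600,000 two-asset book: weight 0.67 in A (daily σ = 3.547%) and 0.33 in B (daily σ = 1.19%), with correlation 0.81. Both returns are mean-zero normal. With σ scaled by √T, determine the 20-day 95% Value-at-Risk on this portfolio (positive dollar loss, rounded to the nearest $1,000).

σ_p = √(0.67²·3.547² + 0.33²·1.19² + 2·0.81·0.67·0.33·3.547·1.19) = 2.704%.
σ_{20d} = 2.704% × √20 = 12.093%.
z(95%) = 1.645.
VaR = 1.645 × 12.093% = 19.893%; on $600,000 that is $119,358.

$119,000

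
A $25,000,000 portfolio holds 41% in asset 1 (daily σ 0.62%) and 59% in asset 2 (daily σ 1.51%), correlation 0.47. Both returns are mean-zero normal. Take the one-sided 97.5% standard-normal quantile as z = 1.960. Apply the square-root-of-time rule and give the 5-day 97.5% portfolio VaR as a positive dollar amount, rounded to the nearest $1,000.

σ_p = √(0.41²·0.62² + 0.59²·1.51² + 2·0.47·0.41·0.59·0.62·1.51) = 1.035%.
σ_{5d} = 1.035% × √5 = 2.314%.
VaR = 1.960 × 2.314% = 4.535%; on $25,000,000 that is $1,133,750.

$1,134,000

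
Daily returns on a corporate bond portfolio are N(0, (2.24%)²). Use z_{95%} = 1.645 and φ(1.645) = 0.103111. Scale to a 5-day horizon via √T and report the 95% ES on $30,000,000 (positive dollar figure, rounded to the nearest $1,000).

$3,099,000

σ_{5d} = 2.24% × √5 = 5.009%.
ES multiplier = φ(z)/(1−α) = 0.103111/0.05 = 2.062.
ES = 5.009% × 2.062 = 10.329%; on $30,000,000: $3,098,700.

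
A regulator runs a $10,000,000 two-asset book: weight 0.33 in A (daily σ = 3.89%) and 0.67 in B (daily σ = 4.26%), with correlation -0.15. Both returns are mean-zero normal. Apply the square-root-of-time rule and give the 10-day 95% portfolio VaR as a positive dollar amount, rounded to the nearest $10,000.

σ_p = √(0.33²·3.89² + 0.67²·4.26² + 2·-0.15·0.33·0.67·3.89·4.26) = 2.949%.
σ_{10d} = 2.949% × √10 = 9.326%.
z(95%) = 1.645.
VaR = 1.645 × 9.326% = 15.341%; on $10,000,000 that is $1,534,100.

$1,530,000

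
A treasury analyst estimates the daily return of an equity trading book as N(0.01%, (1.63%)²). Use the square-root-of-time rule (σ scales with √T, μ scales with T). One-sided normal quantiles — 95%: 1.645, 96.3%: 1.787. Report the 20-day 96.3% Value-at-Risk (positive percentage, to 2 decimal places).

σ_{20d} = 1.63% × √20 = 7.290%; μ_{20d} = 20 × 0.01% = 0.200%.
VaR = −(0.200%) + 1.787 × 7.290% = 12.827%.

12.83%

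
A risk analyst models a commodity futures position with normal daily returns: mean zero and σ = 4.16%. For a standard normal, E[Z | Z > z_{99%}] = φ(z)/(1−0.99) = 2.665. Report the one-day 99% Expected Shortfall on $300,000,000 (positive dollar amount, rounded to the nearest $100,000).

ES = 4.16% × 2.665 = 11.086%.
On $300,000,000: 0.11086 × $300,000,000 = $33,258,000.

$33,300,000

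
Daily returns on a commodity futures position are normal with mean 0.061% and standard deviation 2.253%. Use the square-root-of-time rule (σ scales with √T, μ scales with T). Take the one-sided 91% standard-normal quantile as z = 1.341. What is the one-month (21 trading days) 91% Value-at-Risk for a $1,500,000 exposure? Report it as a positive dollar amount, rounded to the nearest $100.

σ_{21d} = 2.253% × √21 = 10.325%; μ_{21d} = 21 × 0.061% = 1.281%.
VaR = −(1.281%) + 1.341 × 10.325% = 12.565%.
On $1,500,000: 0.12565 × $1,500,000 = $188,475.

$188,500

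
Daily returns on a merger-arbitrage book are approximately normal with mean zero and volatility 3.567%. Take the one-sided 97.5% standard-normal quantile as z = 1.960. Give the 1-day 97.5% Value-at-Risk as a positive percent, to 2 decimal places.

VaR = z·σ = 1.960 × 3.567% = 6.991%.

6.99%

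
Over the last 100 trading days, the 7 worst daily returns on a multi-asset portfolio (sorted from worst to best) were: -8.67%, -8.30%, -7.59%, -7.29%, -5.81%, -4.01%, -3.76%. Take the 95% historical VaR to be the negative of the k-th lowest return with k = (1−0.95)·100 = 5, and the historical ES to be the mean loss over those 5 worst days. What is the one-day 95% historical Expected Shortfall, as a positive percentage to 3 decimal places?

The 5 worst returns sum to -37.66%.
ES = −(-37.66%) / 5 = 7.532%.

7.532%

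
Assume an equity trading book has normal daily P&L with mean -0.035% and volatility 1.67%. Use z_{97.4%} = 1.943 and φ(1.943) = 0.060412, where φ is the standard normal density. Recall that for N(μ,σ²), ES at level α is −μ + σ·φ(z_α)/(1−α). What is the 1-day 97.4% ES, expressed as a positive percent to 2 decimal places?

3.92%

Tail multiplier: φ(z)/(1−α) = 0.060412 / 0.026 = 2.324.
ES = −(-0.035%) + 1.67% × 2.324 = 3.916%.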